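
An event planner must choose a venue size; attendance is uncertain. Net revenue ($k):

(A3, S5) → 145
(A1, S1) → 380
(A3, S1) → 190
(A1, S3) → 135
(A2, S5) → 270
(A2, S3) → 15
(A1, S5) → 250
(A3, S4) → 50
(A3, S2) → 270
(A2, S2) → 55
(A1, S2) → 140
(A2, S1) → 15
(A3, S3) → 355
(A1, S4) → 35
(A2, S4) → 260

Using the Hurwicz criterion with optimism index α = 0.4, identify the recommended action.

A1: 0.4·380 + 0.6·35 = 173
A2: 0.4·270 + 0.6·15 = 117
A3: 0.4·355 + 0.6·50 = 172
Highest Hurwicz score = 173 → A1.

A1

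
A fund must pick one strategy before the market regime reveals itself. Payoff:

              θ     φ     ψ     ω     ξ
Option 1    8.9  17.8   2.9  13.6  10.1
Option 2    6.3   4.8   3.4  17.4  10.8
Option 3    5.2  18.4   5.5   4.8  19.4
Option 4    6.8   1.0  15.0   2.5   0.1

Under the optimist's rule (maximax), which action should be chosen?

Option 3

Row maxima: Option 1=17.8, Option 2=17.4, Option 3=19.4, Option 4=15.0
Best best-case = 19.4 → Option 3.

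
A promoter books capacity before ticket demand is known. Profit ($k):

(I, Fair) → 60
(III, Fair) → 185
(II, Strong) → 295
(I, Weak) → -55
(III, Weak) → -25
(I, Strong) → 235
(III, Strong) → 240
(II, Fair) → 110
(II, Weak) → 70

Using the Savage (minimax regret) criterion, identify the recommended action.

Column bests: Weak=70, Fair=185, Strong=295.
I regrets: 125, 125, 60 → max 125
II regrets: 0, 75, 0 → max 75
III regrets: 95, 0, 55 → max 95
Smallest max regret = 75 → II.

II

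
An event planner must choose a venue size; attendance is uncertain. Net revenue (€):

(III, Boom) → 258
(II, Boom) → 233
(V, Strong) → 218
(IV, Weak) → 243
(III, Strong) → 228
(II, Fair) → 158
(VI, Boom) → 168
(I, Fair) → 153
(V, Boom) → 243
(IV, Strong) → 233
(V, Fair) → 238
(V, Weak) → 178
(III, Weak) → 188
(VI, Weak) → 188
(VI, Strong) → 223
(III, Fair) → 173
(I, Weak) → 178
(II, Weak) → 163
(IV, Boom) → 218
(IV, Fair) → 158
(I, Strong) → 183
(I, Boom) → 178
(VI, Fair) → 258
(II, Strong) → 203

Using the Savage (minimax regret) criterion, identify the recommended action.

V

Column bests: Weak=243, Fair=258, Strong=233, Boom=258.
I regrets: 65, 105, 50, 80 → max 105
II regrets: 80, 100, 30, 25 → max 100
III regrets: 55, 85, 5, 0 → max 85
IV regrets: 0, 100, 0, 40 → max 100
V regrets: 65, 20, 15, 15 → max 65
VI regrets: 55, 0, 10, 90 → max 90
Smallest max regret = 65 → V.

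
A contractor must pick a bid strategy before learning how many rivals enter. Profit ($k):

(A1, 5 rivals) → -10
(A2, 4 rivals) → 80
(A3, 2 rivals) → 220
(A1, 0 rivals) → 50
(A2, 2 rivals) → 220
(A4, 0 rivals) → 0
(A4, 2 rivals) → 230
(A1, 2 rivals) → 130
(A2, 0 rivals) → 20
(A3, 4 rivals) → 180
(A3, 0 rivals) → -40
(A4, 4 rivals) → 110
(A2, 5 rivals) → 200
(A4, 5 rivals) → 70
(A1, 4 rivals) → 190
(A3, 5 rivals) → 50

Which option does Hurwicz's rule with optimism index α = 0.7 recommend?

A4

A1: 0.7·190 + 0.3·(-10) = 130
A2: 0.7·220 + 0.3·20 = 160
A3: 0.7·220 + 0.3·(-40) = 142
A4: 0.7·230 + 0.3·0 = 161
Highest Hurwicz score = 161 → A4.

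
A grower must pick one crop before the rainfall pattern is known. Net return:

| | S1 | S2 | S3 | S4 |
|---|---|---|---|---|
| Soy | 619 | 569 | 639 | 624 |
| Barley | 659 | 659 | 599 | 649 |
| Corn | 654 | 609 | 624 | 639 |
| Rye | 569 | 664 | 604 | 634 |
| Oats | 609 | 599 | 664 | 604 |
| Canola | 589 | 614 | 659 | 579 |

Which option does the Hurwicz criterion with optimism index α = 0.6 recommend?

Soy: 0.6·639 + 0.4·569 = 611
Barley: 0.6·659 + 0.4·599 = 635
Corn: 0.6·654 + 0.4·609 = 636
Rye: 0.6·664 + 0.4·569 = 626
Oats: 0.6·664 + 0.4·599 = 638
Canola: 0.6·659 + 0.4·579 = 627
Highest Hurwicz score = 638 → Oats.

Oats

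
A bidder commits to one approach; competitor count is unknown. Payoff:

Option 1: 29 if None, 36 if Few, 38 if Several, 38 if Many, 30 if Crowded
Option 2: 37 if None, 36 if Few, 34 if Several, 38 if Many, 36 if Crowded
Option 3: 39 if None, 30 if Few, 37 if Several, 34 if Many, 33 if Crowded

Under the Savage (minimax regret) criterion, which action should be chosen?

Column bests: None=39, Few=36, Several=38, Many=38, Crowded=36.
Option 1 regrets: 10, 0, 0, 0, 6 → max 10
Option 2 regrets: 2, 0, 4, 0, 0 → max 4
Option 3 regrets: 0, 6, 1, 4, 3 → max 6
Smallest max regret = 4 → Option 2.

Option 2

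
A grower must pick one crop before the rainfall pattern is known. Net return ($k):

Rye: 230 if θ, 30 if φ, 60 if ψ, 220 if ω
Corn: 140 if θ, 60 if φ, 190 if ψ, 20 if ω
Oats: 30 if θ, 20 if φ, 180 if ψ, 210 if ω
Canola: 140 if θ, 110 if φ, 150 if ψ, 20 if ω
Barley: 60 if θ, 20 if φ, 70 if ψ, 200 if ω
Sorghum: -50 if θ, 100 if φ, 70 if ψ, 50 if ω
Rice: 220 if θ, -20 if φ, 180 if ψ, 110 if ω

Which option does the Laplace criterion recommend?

Rye

Row averages: Rye=135, Corn=102.5, Oats=110, Canola=105, Barley=87.5, Sorghum=42.5, Rice=122.5
Highest average = 135 → Rye.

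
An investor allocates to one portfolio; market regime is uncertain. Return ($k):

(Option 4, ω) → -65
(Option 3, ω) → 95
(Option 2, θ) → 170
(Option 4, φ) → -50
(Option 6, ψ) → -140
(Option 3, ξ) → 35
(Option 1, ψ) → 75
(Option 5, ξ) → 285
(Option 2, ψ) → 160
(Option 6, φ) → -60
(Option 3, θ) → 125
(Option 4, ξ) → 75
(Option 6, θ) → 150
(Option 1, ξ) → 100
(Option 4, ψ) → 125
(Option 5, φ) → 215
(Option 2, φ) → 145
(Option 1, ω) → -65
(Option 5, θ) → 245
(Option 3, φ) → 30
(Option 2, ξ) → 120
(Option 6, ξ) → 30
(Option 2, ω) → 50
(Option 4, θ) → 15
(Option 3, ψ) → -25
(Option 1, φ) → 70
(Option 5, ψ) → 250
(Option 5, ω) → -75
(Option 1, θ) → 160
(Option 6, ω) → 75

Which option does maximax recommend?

Row maxima: Option 1=160, Option 2=170, Option 3=125, Option 4=125, Option 5=285, Option 6=150
Best best-case = 285 → Option 5.

Option 5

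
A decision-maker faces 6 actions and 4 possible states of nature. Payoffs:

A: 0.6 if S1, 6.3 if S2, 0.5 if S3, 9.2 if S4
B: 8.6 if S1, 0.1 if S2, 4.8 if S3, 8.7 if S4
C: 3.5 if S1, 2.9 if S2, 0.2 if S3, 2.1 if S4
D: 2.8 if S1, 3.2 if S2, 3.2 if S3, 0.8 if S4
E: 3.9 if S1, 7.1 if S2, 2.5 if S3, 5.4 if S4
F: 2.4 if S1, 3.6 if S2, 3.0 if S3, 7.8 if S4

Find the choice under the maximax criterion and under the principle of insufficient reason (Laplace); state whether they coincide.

Row maxima: A=9.2, B=8.7, C=3.5, D=3.2, E=7.1, F=7.8
Best best-case = 9.2 → A.
Row averages: A=4.15, B=5.55, C=2.175, D=2.5, E=4.725, F=4.2
Highest average = 5.55 → B.

maximax → A; laplace → B (disagree)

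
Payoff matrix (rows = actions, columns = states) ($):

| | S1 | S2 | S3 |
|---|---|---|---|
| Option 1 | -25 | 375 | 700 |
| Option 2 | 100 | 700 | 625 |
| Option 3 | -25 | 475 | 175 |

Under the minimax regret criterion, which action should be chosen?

Option 2

Column bests: S1=100, S2=700, S3=700.
Option 1 regrets: 125, 325, 0 → max 325
Option 2 regrets: 0, 0, 75 → max 75
Option 3 regrets: 125, 225, 525 → max 525
Smallest max regret = 75 → Option 2.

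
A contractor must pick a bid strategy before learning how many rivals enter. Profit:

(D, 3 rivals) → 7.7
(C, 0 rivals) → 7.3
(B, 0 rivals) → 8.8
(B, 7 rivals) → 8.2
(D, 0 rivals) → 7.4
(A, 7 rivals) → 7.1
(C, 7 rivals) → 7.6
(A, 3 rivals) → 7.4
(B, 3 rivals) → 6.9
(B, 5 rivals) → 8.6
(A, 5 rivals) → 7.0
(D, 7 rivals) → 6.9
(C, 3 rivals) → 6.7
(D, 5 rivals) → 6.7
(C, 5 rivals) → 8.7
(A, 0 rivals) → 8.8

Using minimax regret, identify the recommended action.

Column bests: 0 rivals=8.8, 3 rivals=7.7, 5 rivals=8.7, 7 rivals=8.2.
A regrets: 0.0, 0.3, 1.7, 1.1 → max 1.7
B regrets: 0.0, 0.8, 0.1, 0.0 → max 0.8
C regrets: 1.5, 1.0, 0.0, 0.6 → max 1.5
D regrets: 1.4, 0.0, 2.0, 1.3 → max 2.0
Smallest max regret = 0.8 → B.

B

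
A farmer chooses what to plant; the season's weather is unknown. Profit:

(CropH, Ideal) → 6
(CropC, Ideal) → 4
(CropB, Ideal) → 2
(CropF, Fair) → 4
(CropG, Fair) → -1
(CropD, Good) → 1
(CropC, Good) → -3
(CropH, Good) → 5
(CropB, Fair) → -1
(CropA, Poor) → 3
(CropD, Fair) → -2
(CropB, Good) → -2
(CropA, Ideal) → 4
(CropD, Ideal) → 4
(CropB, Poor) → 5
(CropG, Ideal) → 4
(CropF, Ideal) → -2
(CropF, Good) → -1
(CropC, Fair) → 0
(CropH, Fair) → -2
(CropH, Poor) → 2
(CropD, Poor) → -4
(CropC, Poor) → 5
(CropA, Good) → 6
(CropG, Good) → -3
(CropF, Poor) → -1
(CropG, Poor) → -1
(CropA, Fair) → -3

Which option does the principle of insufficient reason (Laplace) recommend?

Row averages: CropG=-0.25, CropH=2.75, CropD=-0.25, CropA=2.5, CropF=0, CropB=1, CropC=1.5
Highest average = 2.75 → CropH.

CropH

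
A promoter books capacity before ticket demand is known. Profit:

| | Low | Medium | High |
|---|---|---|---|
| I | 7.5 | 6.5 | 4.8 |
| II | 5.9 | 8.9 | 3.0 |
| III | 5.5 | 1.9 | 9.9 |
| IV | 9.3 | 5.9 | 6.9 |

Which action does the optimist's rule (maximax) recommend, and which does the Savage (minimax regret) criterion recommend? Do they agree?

maximax → III; minimax regret → IV (disagree)

Row maxima: I=7.5, II=8.9, III=9.9, IV=9.3
Best best-case = 9.9 → III.
Column bests: Low=9.3, Medium=8.9, High=9.9.
I regrets: 1.8, 2.4, 5.1 → max 5.1
II regrets: 3.4, 0.0, 6.9 → max 6.9
III regrets: 3.8, 7.0, 0.0 → max 7.0
IV regrets: 0.0, 3.0, 3.0 → max 3.0
Smallest max regret = 3.0 → IV.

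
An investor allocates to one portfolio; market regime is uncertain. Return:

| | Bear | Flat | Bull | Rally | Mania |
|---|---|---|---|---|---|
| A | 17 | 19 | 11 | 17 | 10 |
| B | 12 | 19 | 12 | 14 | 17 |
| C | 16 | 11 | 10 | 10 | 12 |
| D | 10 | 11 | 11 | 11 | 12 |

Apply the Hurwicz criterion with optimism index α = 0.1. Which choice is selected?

A: 0.1·19 + 0.9·10 = 10.9
B: 0.1·19 + 0.9·12 = 12.7
C: 0.1·16 + 0.9·10 = 10.6
D: 0.1·12 + 0.9·10 = 10.2
Highest Hurwicz score = 12.7 → B.

B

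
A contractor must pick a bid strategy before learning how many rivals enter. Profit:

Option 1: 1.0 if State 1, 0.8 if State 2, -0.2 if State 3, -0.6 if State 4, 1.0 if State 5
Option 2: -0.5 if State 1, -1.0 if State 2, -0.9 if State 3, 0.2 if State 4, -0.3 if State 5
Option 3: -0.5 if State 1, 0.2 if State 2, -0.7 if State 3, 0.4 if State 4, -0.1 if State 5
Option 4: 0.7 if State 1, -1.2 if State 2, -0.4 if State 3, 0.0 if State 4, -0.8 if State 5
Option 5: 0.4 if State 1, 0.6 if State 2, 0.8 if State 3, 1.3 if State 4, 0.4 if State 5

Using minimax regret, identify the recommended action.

Option 5

Column bests: State 1=1.0, State 2=0.8, State 3=0.8, State 4=1.3, State 5=1.0.
Option 1 regrets: 0.0, 0.0, 1.0, 1.9, 0.0 → max 1.9
Option 2 regrets: 1.5, 1.8, 1.7, 1.1, 1.3 → max 1.8
Option 3 regrets: 1.5, 0.6, 1.5, 0.9, 1.1 → max 1.5
Option 4 regrets: 0.3, 2.0, 1.2, 1.3, 1.8 → max 2.0
Option 5 regrets: 0.6, 0.2, 0.0, 0.0, 0.6 → max 0.6
Smallest max regret = 0.6 → Option 5.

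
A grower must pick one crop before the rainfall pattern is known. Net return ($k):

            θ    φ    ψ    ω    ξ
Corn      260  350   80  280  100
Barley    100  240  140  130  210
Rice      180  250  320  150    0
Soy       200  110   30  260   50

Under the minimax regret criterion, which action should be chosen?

Barley

Column bests: θ=260, φ=350, ψ=320, ω=280, ξ=210.
Corn regrets: 0, 0, 240, 0, 110 → max 240
Barley regrets: 160, 110, 180, 150, 0 → max 180
Rice regrets: 80, 100, 0, 130, 210 → max 210
Soy regrets: 60, 240, 290, 20, 160 → max 290
Smallest max regret = 180 → Barley.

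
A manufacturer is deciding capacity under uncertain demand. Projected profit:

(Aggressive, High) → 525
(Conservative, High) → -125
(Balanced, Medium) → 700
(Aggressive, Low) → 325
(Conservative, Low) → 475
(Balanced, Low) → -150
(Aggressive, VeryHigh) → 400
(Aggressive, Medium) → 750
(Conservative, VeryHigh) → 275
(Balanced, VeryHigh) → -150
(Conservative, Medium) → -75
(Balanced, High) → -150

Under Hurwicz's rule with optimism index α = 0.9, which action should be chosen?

Conservative: 0.9·475 + 0.1·(-125) = 415
Balanced: 0.9·700 + 0.1·(-150) = 615
Aggressive: 0.9·750 + 0.1·325 = 707.5
Highest Hurwicz score = 707.5 → Aggressive.

Aggressive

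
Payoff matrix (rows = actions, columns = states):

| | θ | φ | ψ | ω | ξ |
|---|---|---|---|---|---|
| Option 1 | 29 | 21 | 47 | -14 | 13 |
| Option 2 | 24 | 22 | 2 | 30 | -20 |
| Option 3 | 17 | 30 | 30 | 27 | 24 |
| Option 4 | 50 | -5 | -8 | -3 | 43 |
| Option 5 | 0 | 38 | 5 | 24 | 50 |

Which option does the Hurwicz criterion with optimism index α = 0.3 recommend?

Option 1: 0.3·47 + 0.7·(-14) = 4.3
Option 2: 0.3·30 + 0.7·(-20) = -5
Option 3: 0.3·30 + 0.7·17 = 20.9
Option 4: 0.3·50 + 0.7·(-8) = 9.4
Option 5: 0.3·50 + 0.7·0 = 15
Highest Hurwicz score = 20.9 → Option 3.

Option 3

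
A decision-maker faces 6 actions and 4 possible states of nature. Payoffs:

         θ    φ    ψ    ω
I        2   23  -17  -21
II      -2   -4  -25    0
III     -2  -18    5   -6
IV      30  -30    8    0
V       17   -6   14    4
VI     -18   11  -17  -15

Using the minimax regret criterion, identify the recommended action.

V

Column bests: θ=30, φ=23, ψ=14, ω=4.
I regrets: 28, 0, 31, 25 → max 31
II regrets: 32, 27, 39, 4 → max 39
III regrets: 32, 41, 9, 10 → max 41
IV regrets: 0, 53, 6, 4 → max 53
V regrets: 13, 29, 0, 0 → max 29
VI regrets: 48, 12, 31, 19 → max 48
Smallest max regret = 29 → V.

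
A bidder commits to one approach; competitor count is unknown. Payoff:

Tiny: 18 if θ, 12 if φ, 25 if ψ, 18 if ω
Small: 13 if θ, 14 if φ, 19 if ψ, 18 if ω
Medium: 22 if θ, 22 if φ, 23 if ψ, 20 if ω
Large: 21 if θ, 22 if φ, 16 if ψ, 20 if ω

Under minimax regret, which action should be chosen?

Column bests: θ=22, φ=22, ψ=25, ω=20.
Tiny regrets: 4, 10, 0, 2 → max 10
Small regrets: 9, 8, 6, 2 → max 9
Medium regrets: 0, 0, 2, 0 → max 2
Large regrets: 1, 0, 9, 0 → max 9
Smallest max regret = 2 → Medium.

Medium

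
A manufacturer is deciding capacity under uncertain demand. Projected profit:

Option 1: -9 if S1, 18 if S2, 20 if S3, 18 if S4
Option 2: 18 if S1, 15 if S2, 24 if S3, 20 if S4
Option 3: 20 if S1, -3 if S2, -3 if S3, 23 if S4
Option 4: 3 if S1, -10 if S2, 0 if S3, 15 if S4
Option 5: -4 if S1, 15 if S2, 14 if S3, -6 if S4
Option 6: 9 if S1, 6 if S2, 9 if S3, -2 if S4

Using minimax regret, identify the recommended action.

Option 2

Column bests: S1=20, S2=18, S3=24, S4=23.
Option 1 regrets: 29, 0, 4, 5 → max 29
Option 2 regrets: 2, 3, 0, 3 → max 3
Option 3 regrets: 0, 21, 27, 0 → max 27
Option 4 regrets: 17, 28, 24, 8 → max 28
Option 5 regrets: 24, 3, 10, 29 → max 29
Option 6 regrets: 11, 12, 15, 25 → max 25
Smallest max regret = 3 → Option 2.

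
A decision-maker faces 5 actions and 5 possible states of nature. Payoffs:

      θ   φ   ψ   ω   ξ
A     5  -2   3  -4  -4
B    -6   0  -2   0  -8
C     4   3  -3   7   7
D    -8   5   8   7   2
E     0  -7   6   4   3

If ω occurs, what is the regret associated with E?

3

Best payoff under ω is 7.
Regret = 7 − 4 = 3.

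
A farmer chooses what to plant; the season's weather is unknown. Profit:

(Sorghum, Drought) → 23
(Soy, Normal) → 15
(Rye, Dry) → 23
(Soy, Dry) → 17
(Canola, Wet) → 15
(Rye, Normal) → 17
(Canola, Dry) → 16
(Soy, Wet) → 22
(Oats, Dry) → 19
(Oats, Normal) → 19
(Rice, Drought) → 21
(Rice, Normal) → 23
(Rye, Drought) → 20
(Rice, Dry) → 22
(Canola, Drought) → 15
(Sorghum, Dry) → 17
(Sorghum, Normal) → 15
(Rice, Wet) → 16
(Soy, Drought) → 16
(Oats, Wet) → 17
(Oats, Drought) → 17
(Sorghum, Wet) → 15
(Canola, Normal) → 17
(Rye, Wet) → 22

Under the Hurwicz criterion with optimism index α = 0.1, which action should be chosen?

Sorghum: 0.1·23 + 0.9·15 = 15.8
Rye: 0.1·23 + 0.9·17 = 17.6
Canola: 0.1·17 + 0.9·15 = 15.2
Rice: 0.1·23 + 0.9·16 = 16.7
Soy: 0.1·22 + 0.9·15 = 15.7
Oats: 0.1·19 + 0.9·17 = 17.2
Highest Hurwicz score = 17.6 → Rye.

Rye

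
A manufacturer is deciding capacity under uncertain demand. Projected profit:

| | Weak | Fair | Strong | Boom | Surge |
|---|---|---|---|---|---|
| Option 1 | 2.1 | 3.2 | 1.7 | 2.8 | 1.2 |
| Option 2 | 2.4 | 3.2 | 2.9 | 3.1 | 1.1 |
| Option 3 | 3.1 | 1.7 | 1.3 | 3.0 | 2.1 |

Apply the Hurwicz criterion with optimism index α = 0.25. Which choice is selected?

Option 1: 0.25·3.2 + 0.75·1.2 = 1.7
Option 2: 0.25·3.2 + 0.75·1.1 = 1.625
Option 3: 0.25·3.1 + 0.75·1.3 = 1.75
Highest Hurwicz score = 1.75 → Option 3.

Option 3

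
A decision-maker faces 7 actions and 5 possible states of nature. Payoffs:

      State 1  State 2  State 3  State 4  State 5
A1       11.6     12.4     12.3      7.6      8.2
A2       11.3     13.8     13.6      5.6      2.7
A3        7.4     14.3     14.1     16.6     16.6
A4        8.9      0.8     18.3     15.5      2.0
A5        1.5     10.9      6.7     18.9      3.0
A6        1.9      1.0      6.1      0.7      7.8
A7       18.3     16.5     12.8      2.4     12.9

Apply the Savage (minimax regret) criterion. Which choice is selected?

A3

Column bests: State 1=18.3, State 2=16.5, State 3=18.3, State 4=18.9, State 5=16.6.
A1 regrets: 6.7, 4.1, 6.0, 11.3, 8.4 → max 11.3
A2 regrets: 7.0, 2.7, 4.7, 13.3, 13.9 → max 13.9
A3 regrets: 10.9, 2.2, 4.2, 2.3, 0.0 → max 10.9
A4 regrets: 9.4, 15.7, 0.0, 3.4, 14.6 → max 15.7
A5 regrets: 16.8, 5.6, 11.6, 0.0, 13.6 → max 16.8
A6 regrets: 16.4, 15.5, 12.2, 18.2, 8.8 → max 18.2
A7 regrets: 0.0, 0.0, 5.5, 16.5, 3.7 → max 16.5
Smallest max regret = 10.9 → A3.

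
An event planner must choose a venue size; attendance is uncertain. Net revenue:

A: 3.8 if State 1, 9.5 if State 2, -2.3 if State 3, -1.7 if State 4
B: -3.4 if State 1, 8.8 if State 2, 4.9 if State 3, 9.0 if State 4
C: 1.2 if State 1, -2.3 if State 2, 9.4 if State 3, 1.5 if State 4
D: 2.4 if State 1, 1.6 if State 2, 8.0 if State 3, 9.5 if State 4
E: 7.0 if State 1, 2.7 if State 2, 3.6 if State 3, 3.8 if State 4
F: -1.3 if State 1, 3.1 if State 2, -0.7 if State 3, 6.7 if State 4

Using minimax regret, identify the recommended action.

E

Column bests: State 1=7.0, State 2=9.5, State 3=9.4, State 4=9.5.
A regrets: 3.2, 0.0, 11.7, 11.2 → max 11.7
B regrets: 10.4, 0.7, 4.5, 0.5 → max 10.4
C regrets: 5.8, 11.8, 0.0, 8.0 → max 11.8
D regrets: 4.6, 7.9, 1.4, 0.0 → max 7.9
E regrets: 0.0, 6.8, 5.8, 5.7 → max 6.8
F regrets: 8.3, 6.4, 10.1, 2.8 → max 10.1
Smallest max regret = 6.8 → E.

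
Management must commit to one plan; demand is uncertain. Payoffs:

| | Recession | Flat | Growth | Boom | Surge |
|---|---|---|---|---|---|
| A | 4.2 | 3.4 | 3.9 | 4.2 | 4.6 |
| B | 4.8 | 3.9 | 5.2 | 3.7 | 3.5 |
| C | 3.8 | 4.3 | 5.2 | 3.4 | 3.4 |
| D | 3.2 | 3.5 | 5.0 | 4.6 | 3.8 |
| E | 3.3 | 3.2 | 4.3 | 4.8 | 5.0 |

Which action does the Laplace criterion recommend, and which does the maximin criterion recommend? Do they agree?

laplace → B; maximin → B (agree)

Row averages: A=4.06, B=4.22, C=4.02, D=4.02, E=4.12
Highest average = 4.22 → B.
Row minima: A=3.4, B=3.5, C=3.4, D=3.2, E=3.2
Best worst-case = 3.5 → B.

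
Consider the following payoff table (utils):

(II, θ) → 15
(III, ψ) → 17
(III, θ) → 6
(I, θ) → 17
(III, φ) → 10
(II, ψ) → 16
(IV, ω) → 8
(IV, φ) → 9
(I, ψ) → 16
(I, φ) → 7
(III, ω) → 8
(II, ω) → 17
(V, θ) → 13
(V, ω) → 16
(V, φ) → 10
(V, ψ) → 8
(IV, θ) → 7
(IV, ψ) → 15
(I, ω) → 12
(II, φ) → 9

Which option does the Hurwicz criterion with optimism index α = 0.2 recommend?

II

I: 0.2·17 + 0.8·7 = 9
II: 0.2·17 + 0.8·9 = 10.6
III: 0.2·17 + 0.8·6 = 8.2
IV: 0.2·15 + 0.8·7 = 8.6
V: 0.2·16 + 0.8·8 = 9.6
Highest Hurwicz score = 10.6 → II.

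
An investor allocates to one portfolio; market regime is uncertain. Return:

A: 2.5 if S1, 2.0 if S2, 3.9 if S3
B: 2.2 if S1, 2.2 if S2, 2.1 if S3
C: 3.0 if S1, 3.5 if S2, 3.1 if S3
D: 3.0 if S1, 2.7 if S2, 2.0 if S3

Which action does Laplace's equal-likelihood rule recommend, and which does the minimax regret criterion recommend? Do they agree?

Row averages: A=2.8, B=13/6, C=3.2, D=77/30
Highest average = 3.2 → C.
Column bests: S1=3.0, S2=3.5, S3=3.9.
A regrets: 0.5, 1.5, 0.0 → max 1.5
B regrets: 0.8, 1.3, 1.8 → max 1.8
C regrets: 0.0, 0.0, 0.8 → max 0.8
D regrets: 0.0, 0.8, 1.9 → max 1.9
Smallest max regret = 0.8 → C.

laplace → C; minimax regret → C (agree)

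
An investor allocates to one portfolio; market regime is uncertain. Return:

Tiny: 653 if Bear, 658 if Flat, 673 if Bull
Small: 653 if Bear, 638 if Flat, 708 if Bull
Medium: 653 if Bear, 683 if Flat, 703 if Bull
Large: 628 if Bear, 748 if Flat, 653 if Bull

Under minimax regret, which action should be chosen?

Column bests: Bear=653, Flat=748, Bull=708.
Tiny regrets: 0, 90, 35 → max 90
Small regrets: 0, 110, 0 → max 110
Medium regrets: 0, 65, 5 → max 65
Large regrets: 25, 0, 55 → max 55
Smallest max regret = 55 → Large.

Large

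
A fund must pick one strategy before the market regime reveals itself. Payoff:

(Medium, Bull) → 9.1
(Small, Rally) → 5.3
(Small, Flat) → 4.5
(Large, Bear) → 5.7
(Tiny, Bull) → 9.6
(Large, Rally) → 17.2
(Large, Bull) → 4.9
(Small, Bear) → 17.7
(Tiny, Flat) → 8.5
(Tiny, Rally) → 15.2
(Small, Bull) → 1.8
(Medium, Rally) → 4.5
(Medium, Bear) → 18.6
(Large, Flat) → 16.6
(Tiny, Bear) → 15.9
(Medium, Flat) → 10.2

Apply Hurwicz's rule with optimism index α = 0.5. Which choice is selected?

Tiny: 0.5·15.9 + 0.5·8.5 = 12.2
Small: 0.5·17.7 + 0.5·1.8 = 9.75
Medium: 0.5·18.6 + 0.5·4.5 = 11.55
Large: 0.5·17.2 + 0.5·4.9 = 11.05
Highest Hurwicz score = 12.2 → Tiny.

Tiny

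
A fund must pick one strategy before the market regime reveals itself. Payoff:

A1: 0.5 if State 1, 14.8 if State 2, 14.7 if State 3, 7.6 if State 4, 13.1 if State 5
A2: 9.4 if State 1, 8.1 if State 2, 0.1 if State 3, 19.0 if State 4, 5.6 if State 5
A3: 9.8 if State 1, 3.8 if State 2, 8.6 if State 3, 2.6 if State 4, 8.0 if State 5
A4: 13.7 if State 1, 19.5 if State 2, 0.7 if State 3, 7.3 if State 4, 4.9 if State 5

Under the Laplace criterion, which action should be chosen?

Row averages: A1=10.14, A2=8.44, A3=6.56, A4=9.22
Highest average = 10.14 → A1.

A1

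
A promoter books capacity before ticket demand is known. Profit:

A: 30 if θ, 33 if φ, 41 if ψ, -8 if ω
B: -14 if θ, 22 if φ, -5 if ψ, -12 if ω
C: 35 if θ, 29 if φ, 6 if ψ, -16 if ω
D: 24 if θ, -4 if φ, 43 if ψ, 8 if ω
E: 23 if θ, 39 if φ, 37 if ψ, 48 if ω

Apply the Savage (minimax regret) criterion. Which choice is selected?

E

Column bests: θ=35, φ=39, ψ=43, ω=48.
A regrets: 5, 6, 2, 56 → max 56
B regrets: 49, 17, 48, 60 → max 60
C regrets: 0, 10, 37, 64 → max 64
D regrets: 11, 43, 0, 40 → max 43
E regrets: 12, 0, 6, 0 → max 12
Smallest max regret = 12 → E.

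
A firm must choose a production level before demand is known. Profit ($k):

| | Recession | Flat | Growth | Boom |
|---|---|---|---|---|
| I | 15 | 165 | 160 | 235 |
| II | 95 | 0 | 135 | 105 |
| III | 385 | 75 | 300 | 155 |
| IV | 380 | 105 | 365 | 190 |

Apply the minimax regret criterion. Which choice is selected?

Column bests: Recession=385, Flat=165, Growth=365, Boom=235.
I regrets: 370, 0, 205, 0 → max 370
II regrets: 290, 165, 230, 130 → max 290
III regrets: 0, 90, 65, 80 → max 90
IV regrets: 5, 60, 0, 45 → max 60
Smallest max regret = 60 → IV.

IV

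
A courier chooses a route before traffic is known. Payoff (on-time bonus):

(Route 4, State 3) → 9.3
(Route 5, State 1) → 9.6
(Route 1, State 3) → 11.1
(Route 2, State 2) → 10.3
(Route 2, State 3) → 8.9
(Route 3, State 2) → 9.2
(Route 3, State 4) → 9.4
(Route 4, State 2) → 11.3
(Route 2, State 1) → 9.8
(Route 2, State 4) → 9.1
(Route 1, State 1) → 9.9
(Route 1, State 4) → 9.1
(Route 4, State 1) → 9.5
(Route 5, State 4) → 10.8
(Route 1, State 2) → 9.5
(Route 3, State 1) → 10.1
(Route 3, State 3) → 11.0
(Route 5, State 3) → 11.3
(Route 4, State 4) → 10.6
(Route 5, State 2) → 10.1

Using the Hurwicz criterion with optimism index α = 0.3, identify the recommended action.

Route 1: 0.3·11.1 + 0.7·9.1 = 9.7
Route 2: 0.3·10.3 + 0.7·8.9 = 9.32
Route 3: 0.3·11.0 + 0.7·9.2 = 9.74
Route 4: 0.3·11.3 + 0.7·9.3 = 9.9
Route 5: 0.3·11.3 + 0.7·9.6 = 10.11
Highest Hurwicz score = 10.11 → Route 5.

Route 5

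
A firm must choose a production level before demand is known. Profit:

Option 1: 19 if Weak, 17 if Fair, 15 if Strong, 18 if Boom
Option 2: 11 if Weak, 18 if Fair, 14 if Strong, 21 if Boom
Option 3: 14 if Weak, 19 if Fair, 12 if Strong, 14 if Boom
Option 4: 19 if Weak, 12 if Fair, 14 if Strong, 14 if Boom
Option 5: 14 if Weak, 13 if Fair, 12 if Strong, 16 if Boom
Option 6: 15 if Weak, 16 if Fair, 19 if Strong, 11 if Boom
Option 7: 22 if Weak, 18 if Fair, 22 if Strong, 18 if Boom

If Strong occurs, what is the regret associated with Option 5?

Best payoff under Strong is 22.
Regret = 22 − 12 = 10.

10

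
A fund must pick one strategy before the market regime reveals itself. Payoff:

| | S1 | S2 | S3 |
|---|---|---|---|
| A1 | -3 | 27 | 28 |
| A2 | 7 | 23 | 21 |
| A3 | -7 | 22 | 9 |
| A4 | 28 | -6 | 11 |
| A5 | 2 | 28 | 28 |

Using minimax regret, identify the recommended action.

Column bests: S1=28, S2=28, S3=28.
A1 regrets: 31, 1, 0 → max 31
A2 regrets: 21, 5, 7 → max 21
A3 regrets: 35, 6, 19 → max 35
A4 regrets: 0, 34, 17 → max 34
A5 regrets: 26, 0, 0 → max 26
Smallest max regret = 21 → A2.

A2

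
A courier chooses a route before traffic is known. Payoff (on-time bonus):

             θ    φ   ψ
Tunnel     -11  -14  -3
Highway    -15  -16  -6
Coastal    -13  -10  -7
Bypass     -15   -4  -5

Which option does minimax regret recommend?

Bypass

Column bests: θ=-11, φ=-4, ψ=-3.
Tunnel regrets: 0, 10, 0 → max 10
Highway regrets: 4, 12, 3 → max 12
Coastal regrets: 2, 6, 4 → max 6
Bypass regrets: 4, 0, 2 → max 4
Smallest max regret = 4 → Bypass.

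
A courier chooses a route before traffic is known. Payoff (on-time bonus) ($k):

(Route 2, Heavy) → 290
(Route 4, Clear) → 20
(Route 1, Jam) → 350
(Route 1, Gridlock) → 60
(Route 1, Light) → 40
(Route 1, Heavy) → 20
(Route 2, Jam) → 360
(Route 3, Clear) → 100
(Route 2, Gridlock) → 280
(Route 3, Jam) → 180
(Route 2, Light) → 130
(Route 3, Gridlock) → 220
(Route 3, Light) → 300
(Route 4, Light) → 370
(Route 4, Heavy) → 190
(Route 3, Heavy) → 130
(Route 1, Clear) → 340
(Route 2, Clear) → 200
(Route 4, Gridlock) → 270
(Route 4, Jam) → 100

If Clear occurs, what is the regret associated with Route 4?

320

Best payoff under Clear is 340.
Regret = 340 − 20 = 320.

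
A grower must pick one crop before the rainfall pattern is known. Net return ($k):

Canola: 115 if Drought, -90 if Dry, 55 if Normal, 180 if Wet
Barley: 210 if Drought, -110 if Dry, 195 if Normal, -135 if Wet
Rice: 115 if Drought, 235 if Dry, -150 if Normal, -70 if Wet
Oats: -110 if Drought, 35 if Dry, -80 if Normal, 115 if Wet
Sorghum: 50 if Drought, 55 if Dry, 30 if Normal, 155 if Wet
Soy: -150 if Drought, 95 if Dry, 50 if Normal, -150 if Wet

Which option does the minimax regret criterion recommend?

Column bests: Drought=210, Dry=235, Normal=195, Wet=180.
Canola regrets: 95, 325, 140, 0 → max 325
Barley regrets: 0, 345, 0, 315 → max 345
Rice regrets: 95, 0, 345, 250 → max 345
Oats regrets: 320, 200, 275, 65 → max 320
Sorghum regrets: 160, 180, 165, 25 → max 180
Soy regrets: 360, 140, 145, 330 → max 360
Smallest max regret = 180 → Sorghum.

Sorghum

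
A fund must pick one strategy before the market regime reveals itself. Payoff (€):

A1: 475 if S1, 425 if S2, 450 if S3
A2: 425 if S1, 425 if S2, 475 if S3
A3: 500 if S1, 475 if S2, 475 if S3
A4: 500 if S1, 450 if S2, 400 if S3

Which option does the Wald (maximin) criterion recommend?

A3

Row minima: A1=425, A2=425, A3=475, A4=400
Best worst-case = 475 → A3.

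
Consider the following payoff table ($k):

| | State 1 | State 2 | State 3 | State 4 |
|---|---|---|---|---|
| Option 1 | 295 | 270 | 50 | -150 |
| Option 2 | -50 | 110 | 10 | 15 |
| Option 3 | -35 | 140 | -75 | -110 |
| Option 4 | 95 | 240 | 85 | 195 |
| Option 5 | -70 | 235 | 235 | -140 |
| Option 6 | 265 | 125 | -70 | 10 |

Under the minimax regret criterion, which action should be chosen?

Column bests: State 1=295, State 2=270, State 3=235, State 4=195.
Option 1 regrets: 0, 0, 185, 345 → max 345
Option 2 regrets: 345, 160, 225, 180 → max 345
Option 3 regrets: 330, 130, 310, 305 → max 330
Option 4 regrets: 200, 30, 150, 0 → max 200
Option 5 regrets: 365, 35, 0, 335 → max 365
Option 6 regrets: 30, 145, 305, 185 → max 305
Smallest max regret = 200 → Option 4.

Option 4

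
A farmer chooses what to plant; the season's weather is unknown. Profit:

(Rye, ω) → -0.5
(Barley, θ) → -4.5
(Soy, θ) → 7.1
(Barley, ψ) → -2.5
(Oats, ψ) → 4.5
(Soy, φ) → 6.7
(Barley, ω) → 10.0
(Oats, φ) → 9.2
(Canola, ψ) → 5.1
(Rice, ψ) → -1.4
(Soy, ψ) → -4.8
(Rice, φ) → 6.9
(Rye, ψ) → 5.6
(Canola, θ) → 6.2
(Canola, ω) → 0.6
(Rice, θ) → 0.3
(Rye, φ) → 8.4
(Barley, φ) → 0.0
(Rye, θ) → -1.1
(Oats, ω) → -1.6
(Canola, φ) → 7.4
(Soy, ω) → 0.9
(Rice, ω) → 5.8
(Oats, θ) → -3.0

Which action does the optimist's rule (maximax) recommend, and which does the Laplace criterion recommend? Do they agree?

maximax → Barley; laplace → Canola (disagree)

Row maxima: Soy=7.1, Rice=6.9, Oats=9.2, Canola=7.4, Barley=10.0, Rye=8.4
Best best-case = 10.0 → Barley.
Row averages: Soy=2.475, Rice=2.9, Oats=2.275, Canola=4.825, Barley=0.75, Rye=3.1
Highest average = 4.825 → Canola.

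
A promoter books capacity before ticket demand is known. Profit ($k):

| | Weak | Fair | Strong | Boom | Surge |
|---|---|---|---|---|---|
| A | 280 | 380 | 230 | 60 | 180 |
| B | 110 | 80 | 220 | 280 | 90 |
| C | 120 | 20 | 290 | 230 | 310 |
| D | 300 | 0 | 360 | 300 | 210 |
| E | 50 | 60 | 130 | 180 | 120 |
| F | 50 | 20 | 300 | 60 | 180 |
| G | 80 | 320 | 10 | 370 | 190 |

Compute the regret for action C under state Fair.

360

Best payoff under Fair is 380.
Regret = 380 − 20 = 360.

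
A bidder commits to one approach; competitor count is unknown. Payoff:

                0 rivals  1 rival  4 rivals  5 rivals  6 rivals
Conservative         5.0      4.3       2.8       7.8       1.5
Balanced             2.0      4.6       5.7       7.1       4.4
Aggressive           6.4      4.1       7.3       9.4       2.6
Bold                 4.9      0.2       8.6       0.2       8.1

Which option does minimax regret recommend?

Balanced

Column bests: 0 rivals=6.4, 1 rival=4.6, 4 rivals=8.6, 5 rivals=9.4, 6 rivals=8.1.
Conservative regrets: 1.4, 0.3, 5.8, 1.6, 6.6 → max 6.6
Balanced regrets: 4.4, 0.0, 2.9, 2.3, 3.7 → max 4.4
Aggressive regrets: 0.0, 0.5, 1.3, 0.0, 5.5 → max 5.5
Bold regrets: 1.5, 4.4, 0.0, 9.2, 0.0 → max 9.2
Smallest max regret = 4.4 → Balanced.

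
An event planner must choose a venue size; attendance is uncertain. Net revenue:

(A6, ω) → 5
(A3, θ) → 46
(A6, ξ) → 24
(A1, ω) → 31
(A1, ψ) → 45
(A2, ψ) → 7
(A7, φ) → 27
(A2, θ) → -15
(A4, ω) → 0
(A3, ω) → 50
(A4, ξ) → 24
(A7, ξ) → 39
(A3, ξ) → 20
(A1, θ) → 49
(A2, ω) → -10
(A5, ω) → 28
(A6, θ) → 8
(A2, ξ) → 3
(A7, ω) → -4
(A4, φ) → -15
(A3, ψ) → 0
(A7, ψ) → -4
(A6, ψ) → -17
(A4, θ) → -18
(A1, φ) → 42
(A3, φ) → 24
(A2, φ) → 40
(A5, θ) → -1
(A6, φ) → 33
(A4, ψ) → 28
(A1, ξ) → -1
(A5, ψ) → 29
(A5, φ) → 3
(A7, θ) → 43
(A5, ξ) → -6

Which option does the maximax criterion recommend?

A3

Row maxima: A1=49, A2=40, A3=50, A4=28, A5=29, A6=33, A7=43
Best best-case = 50 → A3.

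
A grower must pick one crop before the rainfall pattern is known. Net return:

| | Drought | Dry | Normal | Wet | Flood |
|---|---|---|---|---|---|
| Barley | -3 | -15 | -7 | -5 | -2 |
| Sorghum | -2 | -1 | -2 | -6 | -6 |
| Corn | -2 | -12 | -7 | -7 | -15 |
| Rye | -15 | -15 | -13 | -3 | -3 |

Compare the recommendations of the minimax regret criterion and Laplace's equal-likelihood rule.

Column bests: Drought=-2, Dry=-1, Normal=-2, Wet=-3, Flood=-2.
Barley regrets: 1, 14, 5, 2, 0 → max 14
Sorghum regrets: 0, 0, 0, 3, 4 → max 4
Corn regrets: 0, 11, 5, 4, 13 → max 13
Rye regrets: 13, 14, 11, 0, 1 → max 14
Smallest max regret = 4 → Sorghum.
Row averages: Barley=-6.4, Sorghum=-3.4, Corn=-8.6, Rye=-9.8
Highest average = -3.4 → Sorghum.

minimax regret → Sorghum; laplace → Sorghum (agree)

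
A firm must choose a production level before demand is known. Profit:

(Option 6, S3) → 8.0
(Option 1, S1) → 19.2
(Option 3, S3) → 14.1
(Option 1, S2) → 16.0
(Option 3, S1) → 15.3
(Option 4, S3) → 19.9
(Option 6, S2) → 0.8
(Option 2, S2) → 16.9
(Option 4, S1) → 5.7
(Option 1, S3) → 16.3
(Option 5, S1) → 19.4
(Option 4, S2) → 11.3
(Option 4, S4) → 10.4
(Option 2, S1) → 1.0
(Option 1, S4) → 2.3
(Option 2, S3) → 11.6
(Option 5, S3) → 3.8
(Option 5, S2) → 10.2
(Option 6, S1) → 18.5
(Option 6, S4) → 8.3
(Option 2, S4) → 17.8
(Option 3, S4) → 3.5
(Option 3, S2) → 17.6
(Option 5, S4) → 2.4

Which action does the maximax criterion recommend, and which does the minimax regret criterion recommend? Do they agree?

Row maxima: Option 1=19.2, Option 2=17.8, Option 3=17.6, Option 4=19.9, Option 5=19.4, Option 6=18.5
Best best-case = 19.9 → Option 4.
Column bests: S1=19.4, S2=17.6, S3=19.9, S4=17.8.
Option 1 regrets: 0.2, 1.6, 3.6, 15.5 → max 15.5
Option 2 regrets: 18.4, 0.7, 8.3, 0.0 → max 18.4
Option 3 regrets: 4.1, 0.0, 5.8, 14.3 → max 14.3
Option 4 regrets: 13.7, 6.3, 0.0, 7.4 → max 13.7
Option 5 regrets: 0.0, 7.4, 16.1, 15.4 → max 16.1
Option 6 regrets: 0.9, 16.8, 11.9, 9.5 → max 16.8
Smallest max regret = 13.7 → Option 4.

maximax → Option 4; minimax regret → Option 4 (agree)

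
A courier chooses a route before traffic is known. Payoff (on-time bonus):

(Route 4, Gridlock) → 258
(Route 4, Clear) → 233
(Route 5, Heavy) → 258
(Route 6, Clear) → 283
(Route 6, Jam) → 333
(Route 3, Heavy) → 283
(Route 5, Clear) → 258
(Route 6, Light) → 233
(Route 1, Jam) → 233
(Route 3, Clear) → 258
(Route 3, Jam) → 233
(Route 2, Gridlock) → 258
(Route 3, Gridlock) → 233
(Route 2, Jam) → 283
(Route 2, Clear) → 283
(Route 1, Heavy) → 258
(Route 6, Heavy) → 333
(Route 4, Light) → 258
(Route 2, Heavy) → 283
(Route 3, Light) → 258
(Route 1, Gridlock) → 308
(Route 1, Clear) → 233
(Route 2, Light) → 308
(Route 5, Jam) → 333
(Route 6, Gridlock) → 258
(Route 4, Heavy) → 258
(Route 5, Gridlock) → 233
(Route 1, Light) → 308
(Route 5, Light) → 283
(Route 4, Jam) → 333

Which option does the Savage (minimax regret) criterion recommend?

Route 2

Column bests: Clear=283, Light=308, Heavy=333, Jam=333, Gridlock=308.
Route 1 regrets: 50, 0, 75, 100, 0 → max 100
Route 2 regrets: 0, 0, 50, 50, 50 → max 50
Route 3 regrets: 25, 50, 50, 100, 75 → max 100
Route 4 regrets: 50, 50, 75, 0, 50 → max 75
Route 5 regrets: 25, 25, 75, 0, 75 → max 75
Route 6 regrets: 0, 75, 0, 0, 50 → max 75
Smallest max regret = 50 → Route 2.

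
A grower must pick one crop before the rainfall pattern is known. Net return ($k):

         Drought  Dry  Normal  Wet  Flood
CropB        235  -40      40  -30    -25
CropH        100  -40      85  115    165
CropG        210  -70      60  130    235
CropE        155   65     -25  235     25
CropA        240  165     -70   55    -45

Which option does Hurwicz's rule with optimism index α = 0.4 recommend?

CropB: 0.4·235 + 0.6·(-40) = 70
CropH: 0.4·165 + 0.6·(-40) = 42
CropG: 0.4·235 + 0.6·(-70) = 52
CropE: 0.4·235 + 0.6·(-25) = 79
CropA: 0.4·240 + 0.6·(-70) = 54
Highest Hurwicz score = 79 → CropE.

CropE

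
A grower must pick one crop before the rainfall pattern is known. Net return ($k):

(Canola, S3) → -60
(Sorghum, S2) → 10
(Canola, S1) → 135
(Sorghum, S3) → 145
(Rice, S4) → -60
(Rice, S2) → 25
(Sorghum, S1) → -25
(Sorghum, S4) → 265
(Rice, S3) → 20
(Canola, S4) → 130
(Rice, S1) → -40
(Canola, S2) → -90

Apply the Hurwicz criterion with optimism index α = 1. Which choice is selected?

Sorghum

Canola: 1·135 + 0·(-90) = 135
Sorghum: 1·265 + 0·(-25) = 265
Rice: 1·25 + 0·(-60) = 25
Highest Hurwicz score = 265 → Sorghum.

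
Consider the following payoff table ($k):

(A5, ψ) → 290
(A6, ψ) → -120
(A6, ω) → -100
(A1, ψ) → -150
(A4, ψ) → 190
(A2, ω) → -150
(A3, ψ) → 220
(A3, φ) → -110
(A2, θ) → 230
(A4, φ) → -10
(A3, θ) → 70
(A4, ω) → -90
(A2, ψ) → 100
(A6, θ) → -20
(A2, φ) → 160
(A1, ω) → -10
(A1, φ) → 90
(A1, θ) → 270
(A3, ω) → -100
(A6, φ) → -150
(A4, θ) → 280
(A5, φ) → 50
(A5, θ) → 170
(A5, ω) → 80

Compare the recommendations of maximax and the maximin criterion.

Row maxima: A1=270, A2=230, A3=220, A4=280, A5=290, A6=-20
Best best-case = 290 → A5.
Row minima: A1=-150, A2=-150, A3=-110, A4=-90, A5=50, A6=-150
Best worst-case = 50 → A5.

maximax → A5; maximin → A5 (agree)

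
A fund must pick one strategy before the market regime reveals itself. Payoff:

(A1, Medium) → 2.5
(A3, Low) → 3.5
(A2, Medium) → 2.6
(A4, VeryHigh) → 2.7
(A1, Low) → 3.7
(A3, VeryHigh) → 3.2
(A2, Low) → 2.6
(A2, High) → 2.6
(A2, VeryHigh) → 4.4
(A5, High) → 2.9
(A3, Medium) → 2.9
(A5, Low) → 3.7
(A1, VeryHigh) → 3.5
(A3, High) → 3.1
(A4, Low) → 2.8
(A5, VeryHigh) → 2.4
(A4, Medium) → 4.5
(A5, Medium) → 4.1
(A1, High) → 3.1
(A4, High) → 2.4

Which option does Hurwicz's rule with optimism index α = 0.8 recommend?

A4

A1: 0.8·3.7 + 0.2·2.5 = 3.46
A2: 0.8·4.4 + 0.2·2.6 = 4.04
A3: 0.8·3.5 + 0.2·2.9 = 3.38
A4: 0.8·4.5 + 0.2·2.4 = 4.08
A5: 0.8·4.1 + 0.2·2.4 = 3.76
Highest Hurwicz score = 4.08 → A4.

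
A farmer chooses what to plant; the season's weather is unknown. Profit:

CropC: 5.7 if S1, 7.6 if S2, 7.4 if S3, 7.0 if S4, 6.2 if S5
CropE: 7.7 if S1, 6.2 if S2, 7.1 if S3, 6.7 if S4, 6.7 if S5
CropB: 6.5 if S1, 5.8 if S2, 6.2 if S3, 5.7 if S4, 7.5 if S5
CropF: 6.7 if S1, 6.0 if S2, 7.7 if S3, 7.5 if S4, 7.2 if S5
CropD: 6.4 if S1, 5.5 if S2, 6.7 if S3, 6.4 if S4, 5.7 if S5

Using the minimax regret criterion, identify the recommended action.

CropE

Column bests: S1=7.7, S2=7.6, S3=7.7, S4=7.5, S5=7.5.
CropC regrets: 2.0, 0.0, 0.3, 0.5, 1.3 → max 2.0
CropE regrets: 0.0, 1.4, 0.6, 0.8, 0.8 → max 1.4
CropB regrets: 1.2, 1.8, 1.5, 1.8, 0.0 → max 1.8
CropF regrets: 1.0, 1.6, 0.0, 0.0, 0.3 → max 1.6
CropD regrets: 1.3, 2.1, 1.0, 1.1, 1.8 → max 2.1
Smallest max regret = 1.4 → CropE.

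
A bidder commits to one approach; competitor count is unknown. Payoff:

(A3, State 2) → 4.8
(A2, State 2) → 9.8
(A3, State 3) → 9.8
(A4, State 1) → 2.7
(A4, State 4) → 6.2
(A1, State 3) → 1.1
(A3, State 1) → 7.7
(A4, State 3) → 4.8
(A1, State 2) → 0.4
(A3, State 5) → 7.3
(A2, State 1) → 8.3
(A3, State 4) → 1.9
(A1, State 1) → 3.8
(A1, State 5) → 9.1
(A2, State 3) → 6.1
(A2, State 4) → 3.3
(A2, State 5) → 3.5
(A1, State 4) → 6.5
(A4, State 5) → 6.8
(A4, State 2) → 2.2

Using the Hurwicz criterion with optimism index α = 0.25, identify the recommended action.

A2

A1: 0.25·9.1 + 0.75·0.4 = 2.575
A2: 0.25·9.8 + 0.75·3.3 = 4.925
A3: 0.25·9.8 + 0.75·1.9 = 3.875
A4: 0.25·6.8 + 0.75·2.2 = 3.35
Highest Hurwicz score = 4.925 → A2.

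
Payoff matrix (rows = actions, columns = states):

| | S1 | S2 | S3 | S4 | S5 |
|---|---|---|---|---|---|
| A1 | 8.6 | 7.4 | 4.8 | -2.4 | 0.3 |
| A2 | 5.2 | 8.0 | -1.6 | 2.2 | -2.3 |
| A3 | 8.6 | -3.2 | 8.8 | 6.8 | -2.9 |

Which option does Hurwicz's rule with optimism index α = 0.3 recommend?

A1

A1: 0.3·8.6 + 0.7·(-2.4) = 0.9
A2: 0.3·8.0 + 0.7·(-2.3) = 0.79
A3: 0.3·8.8 + 0.7·(-3.2) = 0.4
Highest Hurwicz score = 0.9 → A1.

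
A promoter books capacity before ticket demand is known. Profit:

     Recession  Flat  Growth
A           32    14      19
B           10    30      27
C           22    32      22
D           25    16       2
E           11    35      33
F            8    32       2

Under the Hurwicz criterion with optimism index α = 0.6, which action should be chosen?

C

A: 0.6·32 + 0.4·14 = 24.8
B: 0.6·30 + 0.4·10 = 22
C: 0.6·32 + 0.4·22 = 28
D: 0.6·25 + 0.4·2 = 15.8
E: 0.6·35 + 0.4·11 = 25.4
F: 0.6·32 + 0.4·2 = 20
Highest Hurwicz score = 28 → C.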